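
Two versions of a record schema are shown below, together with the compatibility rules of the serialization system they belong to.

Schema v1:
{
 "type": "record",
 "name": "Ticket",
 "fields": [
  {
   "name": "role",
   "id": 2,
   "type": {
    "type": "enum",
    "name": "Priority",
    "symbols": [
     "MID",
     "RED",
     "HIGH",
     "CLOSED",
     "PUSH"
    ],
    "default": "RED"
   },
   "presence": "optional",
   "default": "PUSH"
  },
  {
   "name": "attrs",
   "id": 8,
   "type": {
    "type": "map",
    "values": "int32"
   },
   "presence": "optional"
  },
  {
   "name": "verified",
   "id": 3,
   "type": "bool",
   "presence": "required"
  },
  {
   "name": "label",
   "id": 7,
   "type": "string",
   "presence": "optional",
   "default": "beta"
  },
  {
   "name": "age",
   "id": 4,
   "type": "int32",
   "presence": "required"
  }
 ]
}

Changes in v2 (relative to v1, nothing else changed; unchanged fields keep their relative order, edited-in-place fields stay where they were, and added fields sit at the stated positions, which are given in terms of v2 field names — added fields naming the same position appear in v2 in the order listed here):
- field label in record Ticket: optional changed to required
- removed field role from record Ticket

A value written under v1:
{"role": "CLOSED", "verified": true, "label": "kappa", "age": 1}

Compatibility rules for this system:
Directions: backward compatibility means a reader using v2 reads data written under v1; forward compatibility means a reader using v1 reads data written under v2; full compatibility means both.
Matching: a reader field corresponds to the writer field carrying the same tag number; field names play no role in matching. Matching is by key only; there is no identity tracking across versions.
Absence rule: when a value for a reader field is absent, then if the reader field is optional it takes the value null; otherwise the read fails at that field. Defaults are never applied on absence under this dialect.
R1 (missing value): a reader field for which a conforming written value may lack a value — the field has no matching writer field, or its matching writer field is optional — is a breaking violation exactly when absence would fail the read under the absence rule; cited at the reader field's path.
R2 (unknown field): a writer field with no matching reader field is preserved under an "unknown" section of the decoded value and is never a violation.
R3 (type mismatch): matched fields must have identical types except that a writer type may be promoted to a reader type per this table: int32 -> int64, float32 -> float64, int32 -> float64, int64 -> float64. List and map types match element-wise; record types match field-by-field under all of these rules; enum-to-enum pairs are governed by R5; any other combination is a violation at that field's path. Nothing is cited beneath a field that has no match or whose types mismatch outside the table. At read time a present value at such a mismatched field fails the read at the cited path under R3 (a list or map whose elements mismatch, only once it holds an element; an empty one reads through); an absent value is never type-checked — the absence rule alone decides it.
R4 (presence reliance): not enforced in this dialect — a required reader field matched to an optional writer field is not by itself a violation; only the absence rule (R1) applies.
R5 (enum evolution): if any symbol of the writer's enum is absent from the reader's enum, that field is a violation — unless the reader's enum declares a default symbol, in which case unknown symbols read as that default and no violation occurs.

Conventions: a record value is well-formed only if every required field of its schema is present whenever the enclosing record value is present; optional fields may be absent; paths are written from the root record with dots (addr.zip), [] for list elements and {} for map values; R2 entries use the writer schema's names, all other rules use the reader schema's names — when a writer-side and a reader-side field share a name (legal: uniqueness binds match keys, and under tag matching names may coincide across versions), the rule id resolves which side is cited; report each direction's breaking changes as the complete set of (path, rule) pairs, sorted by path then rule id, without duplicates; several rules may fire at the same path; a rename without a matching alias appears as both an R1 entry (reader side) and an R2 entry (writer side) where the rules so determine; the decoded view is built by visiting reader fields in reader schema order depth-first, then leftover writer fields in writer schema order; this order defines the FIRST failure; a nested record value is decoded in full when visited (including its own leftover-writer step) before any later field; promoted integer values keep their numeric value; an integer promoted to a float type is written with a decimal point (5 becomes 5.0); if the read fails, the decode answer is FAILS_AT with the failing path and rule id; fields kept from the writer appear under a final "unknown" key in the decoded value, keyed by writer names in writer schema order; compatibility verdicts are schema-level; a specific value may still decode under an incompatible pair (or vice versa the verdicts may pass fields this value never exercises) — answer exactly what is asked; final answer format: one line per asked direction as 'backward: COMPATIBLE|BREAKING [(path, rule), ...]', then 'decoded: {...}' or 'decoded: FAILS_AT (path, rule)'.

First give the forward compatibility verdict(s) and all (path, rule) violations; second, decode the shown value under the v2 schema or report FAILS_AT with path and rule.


forward: COMPATIBLE []; decoded: {"attrs": null, "verified": true, "label": "kappa", "age": 1, "unknown": {"role": "CLOSED"}}

the writer's type comes first in each Ticket pair
checking forward for Ticket: reader v1 against writer v2:
  role: no writer-side match
  attrs <- attrs (map<string, int32> -> map<string, int32>, writer optional)
  verified <- verified (bool -> bool, writer required)
  label <- label (string -> string, writer required)
  age <- age (int32 -> int32, writer required)
  => forward verdict for Ticket: COMPATIBLE, no violations
decode (reader v2):
  attrs := null (not supplied -> null)
  verified := true
  label := "kappa"
  age := 1
  writer role: kept under "unknown"
  => decoded: {"attrs": null, "verified": true, "label": "kappa", "age": 1, "unknown": {"role": "CLOSED"}}
checking off the Ticket differences that do not matter here:
  field label in record Ticket: optional changed to required -> affects backward compatibility only, which is not asked


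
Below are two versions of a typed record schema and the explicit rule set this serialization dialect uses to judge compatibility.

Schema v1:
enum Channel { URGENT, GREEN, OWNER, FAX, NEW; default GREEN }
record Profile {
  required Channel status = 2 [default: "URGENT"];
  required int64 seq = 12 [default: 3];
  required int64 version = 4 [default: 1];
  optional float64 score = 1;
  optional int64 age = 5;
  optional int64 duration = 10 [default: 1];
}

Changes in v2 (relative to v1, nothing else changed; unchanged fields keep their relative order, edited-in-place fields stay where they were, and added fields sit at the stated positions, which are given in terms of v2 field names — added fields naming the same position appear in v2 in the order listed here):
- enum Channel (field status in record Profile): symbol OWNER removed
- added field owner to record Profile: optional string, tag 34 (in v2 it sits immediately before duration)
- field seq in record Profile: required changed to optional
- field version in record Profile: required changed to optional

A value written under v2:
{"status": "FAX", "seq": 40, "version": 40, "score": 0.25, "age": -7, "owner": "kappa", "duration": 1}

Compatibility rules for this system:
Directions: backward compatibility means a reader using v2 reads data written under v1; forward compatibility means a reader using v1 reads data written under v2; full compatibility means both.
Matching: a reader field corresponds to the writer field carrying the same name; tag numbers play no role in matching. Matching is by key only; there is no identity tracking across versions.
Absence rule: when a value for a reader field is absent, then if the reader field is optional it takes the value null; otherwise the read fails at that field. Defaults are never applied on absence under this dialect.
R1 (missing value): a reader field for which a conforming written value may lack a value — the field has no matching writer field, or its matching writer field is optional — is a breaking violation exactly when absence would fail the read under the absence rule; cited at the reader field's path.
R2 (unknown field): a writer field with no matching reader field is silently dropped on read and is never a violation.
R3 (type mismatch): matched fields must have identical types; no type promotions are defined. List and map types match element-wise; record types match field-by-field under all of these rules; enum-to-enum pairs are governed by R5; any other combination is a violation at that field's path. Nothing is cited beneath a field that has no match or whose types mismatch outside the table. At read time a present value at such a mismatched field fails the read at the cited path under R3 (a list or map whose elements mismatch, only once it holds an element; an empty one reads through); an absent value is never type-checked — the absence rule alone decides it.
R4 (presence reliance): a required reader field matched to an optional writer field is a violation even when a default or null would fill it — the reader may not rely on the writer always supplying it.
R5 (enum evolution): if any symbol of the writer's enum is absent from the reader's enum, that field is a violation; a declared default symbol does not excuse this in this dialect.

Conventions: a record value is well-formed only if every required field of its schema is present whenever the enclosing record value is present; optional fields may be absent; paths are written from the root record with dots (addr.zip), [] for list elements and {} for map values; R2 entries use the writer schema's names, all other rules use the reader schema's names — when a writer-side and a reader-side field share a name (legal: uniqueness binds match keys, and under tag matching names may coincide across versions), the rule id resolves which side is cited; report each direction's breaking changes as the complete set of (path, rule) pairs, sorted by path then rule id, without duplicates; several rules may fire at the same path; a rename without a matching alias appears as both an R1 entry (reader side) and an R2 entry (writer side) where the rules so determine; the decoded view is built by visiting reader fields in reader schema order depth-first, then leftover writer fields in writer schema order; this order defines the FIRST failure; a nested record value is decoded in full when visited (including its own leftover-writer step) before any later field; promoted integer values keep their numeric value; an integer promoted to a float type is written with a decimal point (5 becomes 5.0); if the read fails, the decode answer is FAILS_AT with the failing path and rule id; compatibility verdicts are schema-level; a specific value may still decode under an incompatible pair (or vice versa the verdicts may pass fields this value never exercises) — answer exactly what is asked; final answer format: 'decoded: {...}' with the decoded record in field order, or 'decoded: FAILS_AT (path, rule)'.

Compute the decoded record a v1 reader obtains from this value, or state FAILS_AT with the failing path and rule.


the writer's type comes first in each Profile pair
decode walk for Profile under reader schema v1:
  status := "FAX"
  seq := 40
  version := 40
  score := 0.25
  age := -7
  duration := 1
  writer owner: unknown -> dropped
  => decoded: {"status": "FAX", "seq": 40, "version": 40, "score": 0.25, "age": -7, "duration": 1}
the other Profile changes do not affect what is asked:
  enum Channel (field status in record Profile): symbol OWNER removed -> a verdict-level change on Profile — the shown value reads the same
  added field owner to record Profile: optional string, tag 34 (in v2 it sits immediately before duration) -> fires no rule on Profile under this dialect and leaves the result unchanged
  field seq in record Profile: required changed to optional -> a verdict-level change on Profile — the shown value reads the same
  field version in record Profile: required changed to optional -> a verdict-level change on Profile — the shown value reads the same

decoded: {"status": "FAX", "seq": 40, "version": 40, "score": 0.25, "age": -7, "duration": 1}


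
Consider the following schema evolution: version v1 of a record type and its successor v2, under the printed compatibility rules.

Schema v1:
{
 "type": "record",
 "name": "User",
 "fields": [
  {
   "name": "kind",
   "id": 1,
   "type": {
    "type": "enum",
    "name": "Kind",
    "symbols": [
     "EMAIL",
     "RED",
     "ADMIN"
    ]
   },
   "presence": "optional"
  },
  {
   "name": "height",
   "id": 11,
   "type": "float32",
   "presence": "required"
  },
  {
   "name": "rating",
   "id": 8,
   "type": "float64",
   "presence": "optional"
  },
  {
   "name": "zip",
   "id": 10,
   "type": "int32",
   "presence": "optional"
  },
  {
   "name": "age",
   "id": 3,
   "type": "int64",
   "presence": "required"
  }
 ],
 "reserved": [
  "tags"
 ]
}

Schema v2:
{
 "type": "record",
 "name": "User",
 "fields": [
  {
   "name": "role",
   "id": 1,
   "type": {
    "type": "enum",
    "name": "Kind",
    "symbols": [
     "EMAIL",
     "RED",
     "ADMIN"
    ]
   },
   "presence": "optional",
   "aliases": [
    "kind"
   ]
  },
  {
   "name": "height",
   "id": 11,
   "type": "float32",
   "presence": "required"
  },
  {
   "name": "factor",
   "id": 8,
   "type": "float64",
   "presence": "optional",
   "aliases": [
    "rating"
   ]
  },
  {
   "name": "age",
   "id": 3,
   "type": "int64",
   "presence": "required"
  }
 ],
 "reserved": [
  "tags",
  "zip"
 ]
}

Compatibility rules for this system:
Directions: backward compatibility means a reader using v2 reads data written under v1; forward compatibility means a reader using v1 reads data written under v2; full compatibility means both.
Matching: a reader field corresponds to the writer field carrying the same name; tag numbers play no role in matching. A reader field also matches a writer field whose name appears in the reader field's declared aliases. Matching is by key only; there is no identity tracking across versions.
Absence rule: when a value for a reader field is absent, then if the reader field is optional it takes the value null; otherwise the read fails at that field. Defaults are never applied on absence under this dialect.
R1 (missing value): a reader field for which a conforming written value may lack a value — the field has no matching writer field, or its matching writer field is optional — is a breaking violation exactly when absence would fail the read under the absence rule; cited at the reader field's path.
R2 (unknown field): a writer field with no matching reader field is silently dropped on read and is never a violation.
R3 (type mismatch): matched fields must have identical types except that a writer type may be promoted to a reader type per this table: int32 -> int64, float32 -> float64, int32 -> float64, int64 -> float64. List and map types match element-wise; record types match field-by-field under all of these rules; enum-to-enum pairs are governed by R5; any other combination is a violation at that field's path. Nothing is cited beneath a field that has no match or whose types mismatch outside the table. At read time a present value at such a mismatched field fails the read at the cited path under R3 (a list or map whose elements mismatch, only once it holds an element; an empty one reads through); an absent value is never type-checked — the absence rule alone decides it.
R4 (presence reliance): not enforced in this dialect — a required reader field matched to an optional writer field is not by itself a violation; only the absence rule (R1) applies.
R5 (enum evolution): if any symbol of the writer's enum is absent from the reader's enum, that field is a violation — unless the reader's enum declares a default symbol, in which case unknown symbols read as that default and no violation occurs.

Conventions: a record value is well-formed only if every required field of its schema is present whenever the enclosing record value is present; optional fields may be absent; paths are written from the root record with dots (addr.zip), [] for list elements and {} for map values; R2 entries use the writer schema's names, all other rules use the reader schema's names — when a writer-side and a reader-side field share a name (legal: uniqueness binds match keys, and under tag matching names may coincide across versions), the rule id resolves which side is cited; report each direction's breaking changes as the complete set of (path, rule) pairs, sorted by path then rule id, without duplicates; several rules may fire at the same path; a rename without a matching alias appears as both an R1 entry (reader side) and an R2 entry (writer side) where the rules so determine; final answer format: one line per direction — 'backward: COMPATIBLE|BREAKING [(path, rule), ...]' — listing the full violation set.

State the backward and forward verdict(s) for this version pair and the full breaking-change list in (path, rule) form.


backward: COMPATIBLE []; forward: COMPATIBLE []

the writer's type comes first in each User pair
backward pass over User, reader schema v2, writer schema v1:
  writer optional, Kind -> Kind: reader role maps from writer kind
  writer required, float32 -> float32: reader height maps from writer height
  writer optional, float64 -> float64: reader factor maps from writer rating
  writer required, int64 -> int64: reader age maps from writer age
  writer zip: unknown to reader
  => backward: COMPATIBLE
forward pass over User, reader schema v1, writer schema v2:
  kind has no writer counterpart
  writer required, float32 -> float32: reader height maps from writer height
  rating has no writer counterpart
  zip has no writer counterpart
  writer required, int64 -> int64: reader age maps from writer age
  writer role: unknown to reader
  writer factor: unknown to reader
  => forward: COMPATIBLE


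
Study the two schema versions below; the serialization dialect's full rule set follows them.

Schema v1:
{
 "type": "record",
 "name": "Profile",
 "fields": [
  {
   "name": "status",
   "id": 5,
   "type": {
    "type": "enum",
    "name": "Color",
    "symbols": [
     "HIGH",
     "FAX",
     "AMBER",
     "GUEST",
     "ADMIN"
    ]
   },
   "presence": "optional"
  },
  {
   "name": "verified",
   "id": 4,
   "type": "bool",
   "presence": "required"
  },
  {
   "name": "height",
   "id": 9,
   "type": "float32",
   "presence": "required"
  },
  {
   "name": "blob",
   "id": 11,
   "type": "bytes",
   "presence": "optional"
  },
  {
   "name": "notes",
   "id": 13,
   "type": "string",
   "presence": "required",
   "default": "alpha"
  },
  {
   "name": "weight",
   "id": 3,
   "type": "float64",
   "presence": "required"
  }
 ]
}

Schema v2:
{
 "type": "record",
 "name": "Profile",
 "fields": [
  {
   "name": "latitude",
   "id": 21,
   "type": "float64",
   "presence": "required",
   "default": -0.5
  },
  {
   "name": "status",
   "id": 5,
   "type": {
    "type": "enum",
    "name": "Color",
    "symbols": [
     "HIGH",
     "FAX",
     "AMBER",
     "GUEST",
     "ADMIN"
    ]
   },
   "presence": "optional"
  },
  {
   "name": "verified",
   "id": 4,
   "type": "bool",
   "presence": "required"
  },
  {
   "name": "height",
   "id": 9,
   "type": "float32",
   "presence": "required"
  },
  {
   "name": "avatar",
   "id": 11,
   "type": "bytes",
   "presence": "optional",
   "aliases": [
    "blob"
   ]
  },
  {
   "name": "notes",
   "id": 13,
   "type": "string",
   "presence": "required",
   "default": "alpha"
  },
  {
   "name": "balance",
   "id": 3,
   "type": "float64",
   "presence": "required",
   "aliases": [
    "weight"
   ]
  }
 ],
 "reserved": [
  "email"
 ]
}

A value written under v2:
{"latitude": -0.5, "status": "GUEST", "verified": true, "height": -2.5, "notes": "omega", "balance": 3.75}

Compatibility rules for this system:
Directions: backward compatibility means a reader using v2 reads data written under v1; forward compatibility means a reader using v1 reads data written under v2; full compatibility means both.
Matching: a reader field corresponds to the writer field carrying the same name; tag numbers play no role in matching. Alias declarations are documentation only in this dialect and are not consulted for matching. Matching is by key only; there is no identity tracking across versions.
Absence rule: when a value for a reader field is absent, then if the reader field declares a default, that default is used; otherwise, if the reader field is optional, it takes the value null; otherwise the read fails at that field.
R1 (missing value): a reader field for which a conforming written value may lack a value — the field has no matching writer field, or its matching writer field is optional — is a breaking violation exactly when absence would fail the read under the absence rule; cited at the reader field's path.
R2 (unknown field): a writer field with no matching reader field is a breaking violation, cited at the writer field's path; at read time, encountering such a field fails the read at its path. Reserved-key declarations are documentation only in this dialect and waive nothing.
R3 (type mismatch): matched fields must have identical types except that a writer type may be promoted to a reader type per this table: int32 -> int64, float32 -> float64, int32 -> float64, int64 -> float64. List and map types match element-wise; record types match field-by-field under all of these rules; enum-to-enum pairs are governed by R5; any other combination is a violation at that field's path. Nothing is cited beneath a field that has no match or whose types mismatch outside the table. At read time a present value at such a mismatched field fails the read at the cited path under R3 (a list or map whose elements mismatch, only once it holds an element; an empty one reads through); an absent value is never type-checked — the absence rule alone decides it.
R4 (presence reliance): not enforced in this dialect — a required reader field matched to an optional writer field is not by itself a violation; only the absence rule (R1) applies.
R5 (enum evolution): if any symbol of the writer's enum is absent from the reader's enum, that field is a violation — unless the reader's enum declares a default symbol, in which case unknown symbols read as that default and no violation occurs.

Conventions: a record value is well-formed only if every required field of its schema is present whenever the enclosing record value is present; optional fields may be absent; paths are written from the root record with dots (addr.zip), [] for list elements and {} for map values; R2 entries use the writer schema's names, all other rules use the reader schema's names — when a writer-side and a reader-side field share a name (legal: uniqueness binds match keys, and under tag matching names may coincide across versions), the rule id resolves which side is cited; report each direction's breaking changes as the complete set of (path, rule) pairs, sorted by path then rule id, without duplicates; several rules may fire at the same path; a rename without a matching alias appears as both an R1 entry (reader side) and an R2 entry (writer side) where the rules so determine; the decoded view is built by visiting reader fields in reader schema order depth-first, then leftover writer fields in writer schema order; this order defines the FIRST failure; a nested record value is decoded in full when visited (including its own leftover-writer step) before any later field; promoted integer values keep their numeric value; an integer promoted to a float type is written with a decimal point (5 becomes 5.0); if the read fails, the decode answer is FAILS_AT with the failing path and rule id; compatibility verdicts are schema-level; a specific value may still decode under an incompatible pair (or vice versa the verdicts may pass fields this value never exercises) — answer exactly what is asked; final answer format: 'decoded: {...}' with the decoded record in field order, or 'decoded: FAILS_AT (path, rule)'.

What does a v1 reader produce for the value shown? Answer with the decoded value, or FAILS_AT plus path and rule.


the writer's type comes first in each Profile pair
decode (reader v1):
  status := "GUEST"
  verified := true
  height := -2.5
  blob := null (absent, optional -> null)
  notes := "omega"
  read fails at weight under R1 (no fill)
  => FAILS_AT (weight, R1)
the other Profile changes do not affect what is asked:
  added field latitude to record Profile: required float64, tag 21, default -0.5 (in v2 it sits immediately before status) -> schema-level compatibility only; this Profile value's decode is unchanged
  renamed field blob to avatar in record Profile (alias blob declared on the renamed field) -> schema-level compatibility only; this Profile value's decode is unchanged

decoded: FAILS_AT (weight, R1)


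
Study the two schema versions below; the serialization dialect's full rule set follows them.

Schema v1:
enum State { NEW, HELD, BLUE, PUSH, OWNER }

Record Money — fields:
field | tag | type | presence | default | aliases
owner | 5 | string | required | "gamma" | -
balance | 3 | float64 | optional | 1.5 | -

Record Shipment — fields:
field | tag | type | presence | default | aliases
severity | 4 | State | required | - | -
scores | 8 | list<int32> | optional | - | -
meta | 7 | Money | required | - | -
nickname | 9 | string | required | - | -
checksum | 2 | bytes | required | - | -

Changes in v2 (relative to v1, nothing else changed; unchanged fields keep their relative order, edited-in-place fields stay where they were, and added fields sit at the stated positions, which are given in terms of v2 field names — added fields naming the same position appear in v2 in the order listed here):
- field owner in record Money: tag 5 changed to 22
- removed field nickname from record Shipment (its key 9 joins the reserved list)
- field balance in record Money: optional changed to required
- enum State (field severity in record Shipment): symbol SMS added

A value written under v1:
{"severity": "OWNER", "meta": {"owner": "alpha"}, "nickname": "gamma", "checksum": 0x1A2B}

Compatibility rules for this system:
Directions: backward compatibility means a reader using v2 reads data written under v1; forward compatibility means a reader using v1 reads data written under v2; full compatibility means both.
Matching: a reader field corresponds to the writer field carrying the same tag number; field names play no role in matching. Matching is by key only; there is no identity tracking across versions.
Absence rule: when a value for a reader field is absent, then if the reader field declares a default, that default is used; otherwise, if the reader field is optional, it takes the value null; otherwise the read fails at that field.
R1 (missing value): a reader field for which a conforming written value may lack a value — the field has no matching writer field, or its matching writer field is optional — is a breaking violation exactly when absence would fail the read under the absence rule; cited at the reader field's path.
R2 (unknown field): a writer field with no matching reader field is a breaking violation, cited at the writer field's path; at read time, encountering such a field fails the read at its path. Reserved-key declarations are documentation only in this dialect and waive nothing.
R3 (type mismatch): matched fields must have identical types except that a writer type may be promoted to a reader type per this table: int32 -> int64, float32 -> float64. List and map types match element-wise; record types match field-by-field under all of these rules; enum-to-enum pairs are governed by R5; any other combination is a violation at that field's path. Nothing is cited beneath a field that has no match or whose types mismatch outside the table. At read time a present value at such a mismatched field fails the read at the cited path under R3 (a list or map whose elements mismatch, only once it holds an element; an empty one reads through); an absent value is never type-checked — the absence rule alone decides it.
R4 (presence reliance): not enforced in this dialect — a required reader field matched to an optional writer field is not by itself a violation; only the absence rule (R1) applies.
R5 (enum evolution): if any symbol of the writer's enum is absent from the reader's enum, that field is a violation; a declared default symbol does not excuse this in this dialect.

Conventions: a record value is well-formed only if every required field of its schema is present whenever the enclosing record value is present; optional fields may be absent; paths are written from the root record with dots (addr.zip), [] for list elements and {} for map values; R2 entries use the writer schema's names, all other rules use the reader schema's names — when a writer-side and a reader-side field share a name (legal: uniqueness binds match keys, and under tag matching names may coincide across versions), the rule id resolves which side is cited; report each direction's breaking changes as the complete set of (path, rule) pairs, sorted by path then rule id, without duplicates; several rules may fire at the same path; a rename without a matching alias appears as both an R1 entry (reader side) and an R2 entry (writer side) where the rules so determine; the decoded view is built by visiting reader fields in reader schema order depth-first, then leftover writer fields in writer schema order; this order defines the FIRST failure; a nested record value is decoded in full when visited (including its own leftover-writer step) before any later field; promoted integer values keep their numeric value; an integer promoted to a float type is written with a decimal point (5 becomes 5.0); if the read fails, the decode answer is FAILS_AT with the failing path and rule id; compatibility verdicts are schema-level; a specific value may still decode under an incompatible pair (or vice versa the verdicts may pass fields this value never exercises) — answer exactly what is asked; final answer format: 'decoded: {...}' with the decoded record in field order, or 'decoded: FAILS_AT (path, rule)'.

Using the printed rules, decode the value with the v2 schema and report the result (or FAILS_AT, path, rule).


decoded: FAILS_AT (meta.owner, R2)

each type pair in Shipment: writer, then reader
decoding the Shipment value with the v2 reader:
  severity := "OWNER"
  scores := null (not supplied -> null)
  meta.owner := "gamma" (no value, default fills)
  meta.balance := 1.5 (no value, default fills)
  read fails at meta.owner under R2 (unknown field)
  => FAILS_AT (meta.owner, R2)
checking off the Shipment differences that do not matter here:
  removed field nickname from record Shipment (its key 9 joins the reserved list) -> affects the rule determinations only; this particular Shipment value decodes identically
  field balance in record Money: optional changed to required -> fires no rule on Shipment under this dialect and leaves the result unchanged
  enum State (field severity in record Shipment): symbol SMS added -> affects the rule determinations only; this particular Shipment value decodes identically


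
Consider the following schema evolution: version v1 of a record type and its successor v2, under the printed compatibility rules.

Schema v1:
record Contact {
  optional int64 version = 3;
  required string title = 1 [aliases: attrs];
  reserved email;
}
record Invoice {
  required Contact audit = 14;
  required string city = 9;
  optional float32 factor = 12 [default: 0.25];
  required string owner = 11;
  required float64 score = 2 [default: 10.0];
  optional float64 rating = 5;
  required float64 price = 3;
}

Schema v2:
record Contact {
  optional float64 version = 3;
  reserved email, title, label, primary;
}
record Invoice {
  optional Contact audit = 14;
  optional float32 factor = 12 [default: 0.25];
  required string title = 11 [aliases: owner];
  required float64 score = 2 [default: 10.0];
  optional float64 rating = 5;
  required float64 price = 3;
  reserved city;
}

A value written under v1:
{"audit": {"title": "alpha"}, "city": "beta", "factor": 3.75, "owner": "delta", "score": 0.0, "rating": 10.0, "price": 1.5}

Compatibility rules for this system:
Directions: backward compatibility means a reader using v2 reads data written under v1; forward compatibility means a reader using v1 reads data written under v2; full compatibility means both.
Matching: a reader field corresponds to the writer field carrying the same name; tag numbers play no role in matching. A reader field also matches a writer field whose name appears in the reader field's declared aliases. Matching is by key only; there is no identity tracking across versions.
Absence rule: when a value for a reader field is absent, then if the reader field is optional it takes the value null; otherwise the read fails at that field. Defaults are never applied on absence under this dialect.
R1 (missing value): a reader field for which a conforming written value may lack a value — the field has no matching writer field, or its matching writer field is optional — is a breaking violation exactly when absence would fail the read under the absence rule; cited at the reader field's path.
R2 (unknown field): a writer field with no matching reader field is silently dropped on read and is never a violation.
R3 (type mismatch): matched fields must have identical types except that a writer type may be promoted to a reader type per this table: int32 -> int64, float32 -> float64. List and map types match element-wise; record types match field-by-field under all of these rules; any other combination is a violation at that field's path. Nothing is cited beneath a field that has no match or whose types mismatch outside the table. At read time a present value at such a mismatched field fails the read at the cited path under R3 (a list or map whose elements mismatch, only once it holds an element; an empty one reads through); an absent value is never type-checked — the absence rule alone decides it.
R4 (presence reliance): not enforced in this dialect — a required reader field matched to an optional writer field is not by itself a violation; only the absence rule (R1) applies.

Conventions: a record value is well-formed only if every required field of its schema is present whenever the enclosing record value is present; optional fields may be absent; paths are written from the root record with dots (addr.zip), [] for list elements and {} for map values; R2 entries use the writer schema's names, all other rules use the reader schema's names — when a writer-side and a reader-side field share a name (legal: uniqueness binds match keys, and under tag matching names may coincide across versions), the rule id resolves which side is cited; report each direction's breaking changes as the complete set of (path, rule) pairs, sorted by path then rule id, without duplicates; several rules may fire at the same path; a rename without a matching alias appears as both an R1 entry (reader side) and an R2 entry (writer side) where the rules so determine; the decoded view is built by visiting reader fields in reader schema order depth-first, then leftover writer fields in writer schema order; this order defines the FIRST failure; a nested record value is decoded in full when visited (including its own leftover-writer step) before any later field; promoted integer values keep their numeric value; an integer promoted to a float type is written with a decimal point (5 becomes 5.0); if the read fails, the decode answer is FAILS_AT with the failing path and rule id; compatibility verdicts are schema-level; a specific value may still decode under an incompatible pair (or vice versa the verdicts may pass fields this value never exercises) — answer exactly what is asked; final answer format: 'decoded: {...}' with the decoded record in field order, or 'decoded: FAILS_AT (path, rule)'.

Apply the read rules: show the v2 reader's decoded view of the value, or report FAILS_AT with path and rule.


arrows below run writer -> reader for Invoice
decoding the Invoice value with the v2 reader:
  audit.version := null (missing; optional => null)
  writer audit.title: no reader field; dropped
  factor := 3.75
  title := "delta" (from writer owner)
  score := 0.0
  rating := 10.0
  price := 1.5
  writer city: no reader field; dropped
  => decoded: {"audit": {"version": null}, "factor": 3.75, "title": "delta", "score": 0.0, "rating": 10.0, "price": 1.5}
remaining Invoice differences; none change what is asked:
  field version in record Contact: type int64 changed to float64 -> schema-level compatibility only; this Invoice value's decode is unchanged
  field audit in record Invoice: required changed to optional -> schema-level compatibility only; this Invoice value's decode is unchanged

decoded: {"audit": {"version": null}, "factor": 3.75, "title": "delta", "score": 0.0, "rating": 10.0, "price": 1.5}


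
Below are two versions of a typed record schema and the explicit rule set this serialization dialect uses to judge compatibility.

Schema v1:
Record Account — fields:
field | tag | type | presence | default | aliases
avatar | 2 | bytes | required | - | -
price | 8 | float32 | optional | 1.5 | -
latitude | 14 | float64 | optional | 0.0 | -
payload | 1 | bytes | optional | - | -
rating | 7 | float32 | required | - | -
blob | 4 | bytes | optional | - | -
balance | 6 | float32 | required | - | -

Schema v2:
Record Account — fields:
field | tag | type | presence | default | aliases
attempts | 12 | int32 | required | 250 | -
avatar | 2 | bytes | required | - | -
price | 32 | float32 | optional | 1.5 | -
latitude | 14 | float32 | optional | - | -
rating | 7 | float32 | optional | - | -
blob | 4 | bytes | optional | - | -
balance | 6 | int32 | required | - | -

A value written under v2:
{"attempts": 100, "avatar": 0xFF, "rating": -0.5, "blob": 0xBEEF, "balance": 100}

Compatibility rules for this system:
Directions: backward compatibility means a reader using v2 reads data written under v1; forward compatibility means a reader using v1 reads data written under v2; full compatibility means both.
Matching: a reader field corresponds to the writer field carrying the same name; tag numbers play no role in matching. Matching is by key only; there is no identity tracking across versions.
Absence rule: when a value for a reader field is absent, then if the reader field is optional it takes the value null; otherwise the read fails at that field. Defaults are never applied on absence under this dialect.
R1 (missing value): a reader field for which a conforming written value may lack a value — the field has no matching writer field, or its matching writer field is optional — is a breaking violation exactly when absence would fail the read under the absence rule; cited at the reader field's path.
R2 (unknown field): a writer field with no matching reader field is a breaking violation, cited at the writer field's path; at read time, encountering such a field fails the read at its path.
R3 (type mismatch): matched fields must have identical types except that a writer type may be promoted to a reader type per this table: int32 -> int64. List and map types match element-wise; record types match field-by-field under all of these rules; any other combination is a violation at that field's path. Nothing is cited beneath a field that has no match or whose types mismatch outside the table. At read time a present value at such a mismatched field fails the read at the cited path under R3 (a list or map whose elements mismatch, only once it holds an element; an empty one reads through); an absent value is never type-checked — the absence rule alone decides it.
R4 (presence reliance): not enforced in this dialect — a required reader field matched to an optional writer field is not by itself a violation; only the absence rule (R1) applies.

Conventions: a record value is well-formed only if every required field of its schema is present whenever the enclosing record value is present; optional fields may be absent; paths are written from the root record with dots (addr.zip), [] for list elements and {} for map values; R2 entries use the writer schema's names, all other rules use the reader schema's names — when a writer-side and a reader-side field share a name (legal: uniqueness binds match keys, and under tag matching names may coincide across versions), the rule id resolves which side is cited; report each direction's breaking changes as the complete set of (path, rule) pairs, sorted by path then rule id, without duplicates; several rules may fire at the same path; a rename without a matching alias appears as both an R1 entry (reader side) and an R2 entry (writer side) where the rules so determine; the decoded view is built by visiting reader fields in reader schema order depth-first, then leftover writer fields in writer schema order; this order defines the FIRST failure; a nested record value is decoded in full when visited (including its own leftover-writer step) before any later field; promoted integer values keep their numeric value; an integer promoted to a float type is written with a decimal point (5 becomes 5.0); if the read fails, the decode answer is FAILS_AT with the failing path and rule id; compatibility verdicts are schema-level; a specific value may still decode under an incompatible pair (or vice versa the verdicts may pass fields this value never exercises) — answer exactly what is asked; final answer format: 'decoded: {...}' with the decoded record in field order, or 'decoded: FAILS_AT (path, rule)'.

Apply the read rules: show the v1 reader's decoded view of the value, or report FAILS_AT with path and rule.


in Account below, arrows point writer -> reader
decoding the Account value with the v1 reader:
  avatar := 0xFF
  price := null (absent, optional -> null)
  latitude := null (absent, optional -> null)
  payload := null (absent, optional -> null)
  rating := -0.5
  blob := 0xBEEF
  read fails at balance under R3
  => FAILS_AT (balance, R3)
the other Account changes do not affect what is asked:
  removed field payload from record Account -> a verdict-level change on Account — the shown value reads the same
  field latitude in record Account: type float64 changed to float32 (its default is dropped) -> a verdict-level change on Account — the shown value reads the same
  field price in record Account: tag 8 changed to 32 -> triggers nothing under the printed rules; the Account answer is the same either way
  field rating in record Account: required changed to optional -> a verdict-level change on Account — the shown value reads the same
  added field attempts to record Account: required int32, tag 12, default 250 (in v2 it sits immediately before avatar) -> a verdict-level change on Account — the shown value reads the same

decoded: FAILS_AT (balance, R3)
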